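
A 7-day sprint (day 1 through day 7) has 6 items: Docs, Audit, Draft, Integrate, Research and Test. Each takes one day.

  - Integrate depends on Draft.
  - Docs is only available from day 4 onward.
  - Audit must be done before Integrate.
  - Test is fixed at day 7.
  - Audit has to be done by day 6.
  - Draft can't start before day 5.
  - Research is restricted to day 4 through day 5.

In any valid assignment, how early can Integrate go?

Precedence pushes Integrate to at least day 6.
Integrate at day 6 is achievable: Research=day 4, Integrate=day 6, Audit=day 1, Draft=day 5, Docs=day 4, Test=day 7.

day 6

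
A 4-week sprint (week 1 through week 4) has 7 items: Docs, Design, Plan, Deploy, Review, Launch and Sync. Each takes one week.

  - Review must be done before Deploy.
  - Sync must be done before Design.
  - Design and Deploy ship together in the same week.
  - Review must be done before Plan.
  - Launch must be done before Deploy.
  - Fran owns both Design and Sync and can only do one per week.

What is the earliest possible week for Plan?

week 2

Precedence pushes Plan to at least week 2.
Plan at week 2 is achievable: Deploy=week 2, Docs=week 1, Design=week 2, Review=week 1, Sync=week 1, Plan=week 2, Launch=week 1.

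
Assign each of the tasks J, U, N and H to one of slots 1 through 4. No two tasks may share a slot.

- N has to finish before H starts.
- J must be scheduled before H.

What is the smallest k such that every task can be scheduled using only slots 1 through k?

The precedence chain requires at least 2 distinct slots.
With at most 1 per slot and 4 tasks, at least 4 slots are needed.
4 works (last occupied slot: 4): for example U=4; H=3; N=2; J=1.

4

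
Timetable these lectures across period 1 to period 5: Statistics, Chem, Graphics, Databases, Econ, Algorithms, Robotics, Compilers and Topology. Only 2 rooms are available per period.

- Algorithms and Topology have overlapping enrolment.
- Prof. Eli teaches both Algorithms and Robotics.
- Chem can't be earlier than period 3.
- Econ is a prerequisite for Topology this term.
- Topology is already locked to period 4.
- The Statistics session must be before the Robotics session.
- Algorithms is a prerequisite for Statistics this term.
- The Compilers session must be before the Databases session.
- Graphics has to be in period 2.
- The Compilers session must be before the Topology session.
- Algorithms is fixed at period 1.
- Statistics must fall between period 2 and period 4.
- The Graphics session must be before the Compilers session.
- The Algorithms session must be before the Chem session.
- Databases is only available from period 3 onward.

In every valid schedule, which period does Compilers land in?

period 3

Graphics is fixed at period 2 and must come before Compilers, so Compilers is at least period 3.
Topology is fixed at period 4 and must come after Compilers, so Compilers is at most period 3.
So Compilers must be period 3.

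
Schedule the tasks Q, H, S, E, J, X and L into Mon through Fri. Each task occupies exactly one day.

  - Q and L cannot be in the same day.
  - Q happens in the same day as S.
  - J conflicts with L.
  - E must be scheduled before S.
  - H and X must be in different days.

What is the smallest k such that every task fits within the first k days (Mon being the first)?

The precedence chain requires at least 2 distinct days.
2 works (last occupied day: Tue): for example J -> Tue; X -> Tue; E -> Mon; L -> Mon; S -> Tue; H -> Mon; Q -> Tue.

2 days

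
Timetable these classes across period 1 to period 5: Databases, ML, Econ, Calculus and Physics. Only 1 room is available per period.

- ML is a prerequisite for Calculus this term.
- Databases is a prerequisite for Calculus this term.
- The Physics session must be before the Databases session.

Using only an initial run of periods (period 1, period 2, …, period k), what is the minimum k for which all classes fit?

5

The precedence chain requires at least 3 distinct periods.
With at most 1 per period and 5 classes, at least 5 periods are needed.
5 works (last occupied period: period 5): for example Econ=period 5; Calculus=period 4; Physics=period 1; ML=period 3; Databases=period 2.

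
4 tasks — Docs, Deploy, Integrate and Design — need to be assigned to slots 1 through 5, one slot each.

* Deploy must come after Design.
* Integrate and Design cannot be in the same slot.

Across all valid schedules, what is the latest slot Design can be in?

Downstream work caps Design at 4.
Design at 4 is achievable: Design -> 4, Deploy -> 5, Docs -> 1, Integrate -> 1.

4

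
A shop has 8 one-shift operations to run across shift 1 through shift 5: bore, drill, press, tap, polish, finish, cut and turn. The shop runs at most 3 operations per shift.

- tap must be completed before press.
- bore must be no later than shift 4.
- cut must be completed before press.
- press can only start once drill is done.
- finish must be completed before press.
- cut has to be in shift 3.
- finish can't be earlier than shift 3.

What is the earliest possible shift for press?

shift 4

Precedence pushes press to at least shift 4.
press at shift 4 is achievable: cut=shift 3; turn=shift 2; drill=shift 1; polish=shift 2; press=shift 4; finish=shift 3; bore=shift 1; tap=shift 1.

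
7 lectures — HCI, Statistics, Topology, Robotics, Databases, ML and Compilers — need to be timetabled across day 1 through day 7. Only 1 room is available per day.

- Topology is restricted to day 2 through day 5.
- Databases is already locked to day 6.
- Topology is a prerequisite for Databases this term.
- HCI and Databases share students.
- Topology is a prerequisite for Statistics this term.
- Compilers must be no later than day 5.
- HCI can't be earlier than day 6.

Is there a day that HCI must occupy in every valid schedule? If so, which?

day 7

HCI's window is day 6–day 7.
Databases is fixed at day 6, and HCI can't share a day with Databases.
So HCI must be day 7.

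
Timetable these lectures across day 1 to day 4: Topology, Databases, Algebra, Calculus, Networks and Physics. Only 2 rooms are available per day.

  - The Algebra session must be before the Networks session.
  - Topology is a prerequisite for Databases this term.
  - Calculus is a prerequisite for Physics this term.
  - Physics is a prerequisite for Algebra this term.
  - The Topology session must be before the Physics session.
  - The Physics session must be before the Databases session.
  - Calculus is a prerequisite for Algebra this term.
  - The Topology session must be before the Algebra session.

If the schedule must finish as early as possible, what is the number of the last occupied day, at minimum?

The precedence chain requires at least 4 distinct days.
With at most 2 per day and 6 lectures, at least 3 days are needed.
4 works (last occupied day: day 4): for example Calculus in day 1; Algebra in day 3; Networks in day 4; Databases in day 3; Physics in day 2; Topology in day 1.

day 4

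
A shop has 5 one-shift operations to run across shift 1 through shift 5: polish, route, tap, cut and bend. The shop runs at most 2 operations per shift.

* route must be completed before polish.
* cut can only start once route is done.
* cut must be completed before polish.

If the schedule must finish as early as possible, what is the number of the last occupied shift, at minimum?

3

The precedence chain requires at least 3 distinct shifts.
With at most 2 per shift and 5 operations, at least 3 shifts are needed.
3 works (last occupied shift: shift 3): for example route -> shift 1, cut -> shift 2, tap -> shift 1, polish -> shift 3, bend -> shift 2.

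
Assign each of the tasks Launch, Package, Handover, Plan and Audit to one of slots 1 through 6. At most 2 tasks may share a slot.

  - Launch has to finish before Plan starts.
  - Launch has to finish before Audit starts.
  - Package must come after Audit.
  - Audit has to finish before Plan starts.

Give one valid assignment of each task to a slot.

Plan=3, Audit=2, Launch=1, Handover=1, Package=3

Checking: Audit(2) before Plan(3); Launch(1) before Audit(2); Launch(1) before Plan(3); Audit(2) before Package(3); max 2 per slot (cap 2).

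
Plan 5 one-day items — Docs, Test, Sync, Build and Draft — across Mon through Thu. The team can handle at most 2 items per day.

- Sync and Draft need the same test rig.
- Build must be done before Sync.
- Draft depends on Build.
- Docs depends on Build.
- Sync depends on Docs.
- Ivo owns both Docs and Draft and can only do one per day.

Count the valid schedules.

Splitting on Docs: it can be Tue (8), Wed (4). Listing each branch's schedules as (Test, Sync, Build, Draft):
Docs=Tue: (Mon,Wed,Mon,Thu) (Mon,Thu,Mon,Wed) (Tue,Wed,Mon,Thu) (Tue,Thu,Mon,Wed) (Wed,Wed,Mon,Thu) (Wed,Thu,Mon,Wed) (Thu,Wed,Mon,Thu) (Thu,Thu,Mon,Wed) — 8.
Docs=Wed: (Mon,Thu,Mon,Tue) (Tue,Thu,Mon,Tue) (Wed,Thu,Mon,Tue) (Thu,Thu,Mon,Tue) — 4.
Summing: 8 + 4 = 12.

12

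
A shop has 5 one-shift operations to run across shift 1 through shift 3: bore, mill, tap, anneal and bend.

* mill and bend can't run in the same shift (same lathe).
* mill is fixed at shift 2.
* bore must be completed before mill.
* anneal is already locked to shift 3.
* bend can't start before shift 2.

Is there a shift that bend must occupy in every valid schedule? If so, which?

shift 3

bend's window is shift 2–shift 3.
mill is fixed at shift 2, and bend can't share a shift with mill.
So bend must be shift 3.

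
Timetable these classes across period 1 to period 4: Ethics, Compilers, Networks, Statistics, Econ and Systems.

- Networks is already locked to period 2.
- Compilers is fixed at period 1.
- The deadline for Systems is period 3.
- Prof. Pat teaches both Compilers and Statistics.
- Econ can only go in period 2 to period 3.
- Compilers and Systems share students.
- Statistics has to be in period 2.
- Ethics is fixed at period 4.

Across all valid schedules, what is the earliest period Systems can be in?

Systems's own window allows nothing later than period 3.
Systems at period 2 is achievable: Compilers in period 1; Ethics in period 4; Statistics in period 2; Networks in period 2; Systems in period 2; Econ in period 2.
Nothing earlier works — the conflict constraints rule out every period before period 2.

period 2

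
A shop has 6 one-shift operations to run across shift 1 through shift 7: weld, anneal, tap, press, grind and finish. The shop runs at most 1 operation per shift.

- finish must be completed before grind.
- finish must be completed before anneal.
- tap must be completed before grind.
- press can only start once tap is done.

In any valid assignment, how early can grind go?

Precedence pushes grind to at least shift 2.
grind at shift 3 is achievable: anneal=shift 4, grind=shift 3, weld=shift 6, press=shift 5, finish=shift 2, tap=shift 1.
Nothing earlier works — the capacity limit rule out every shift before shift 3.

shift 3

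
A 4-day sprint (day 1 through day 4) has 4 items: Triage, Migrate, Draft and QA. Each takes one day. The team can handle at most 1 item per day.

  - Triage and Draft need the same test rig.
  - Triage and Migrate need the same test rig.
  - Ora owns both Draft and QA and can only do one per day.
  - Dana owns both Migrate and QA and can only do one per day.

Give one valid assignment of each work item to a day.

QA in day 4; Migrate in day 2; Triage in day 1; Draft in day 3

Checking: Migrate(day 2) != QA(day 4); Triage(day 1) != Draft(day 3); Draft(day 3) != QA(day 4); Triage(day 1) != Migrate(day 2); max 1 per day (cap 1).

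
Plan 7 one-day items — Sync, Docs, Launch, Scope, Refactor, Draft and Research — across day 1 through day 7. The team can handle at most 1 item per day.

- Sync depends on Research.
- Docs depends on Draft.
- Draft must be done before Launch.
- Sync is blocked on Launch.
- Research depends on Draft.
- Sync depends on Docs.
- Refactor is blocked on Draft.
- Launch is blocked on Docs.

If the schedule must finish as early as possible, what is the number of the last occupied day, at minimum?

The precedence chain requires at least 4 distinct days.
With at most 1 per day and 7 tasks, at least 7 days are needed.
7 works (last occupied day: day 7): for example Sync=day 5, Docs=day 2, Launch=day 3, Research=day 4, Draft=day 1, Refactor=day 6, Scope=day 7.

day 7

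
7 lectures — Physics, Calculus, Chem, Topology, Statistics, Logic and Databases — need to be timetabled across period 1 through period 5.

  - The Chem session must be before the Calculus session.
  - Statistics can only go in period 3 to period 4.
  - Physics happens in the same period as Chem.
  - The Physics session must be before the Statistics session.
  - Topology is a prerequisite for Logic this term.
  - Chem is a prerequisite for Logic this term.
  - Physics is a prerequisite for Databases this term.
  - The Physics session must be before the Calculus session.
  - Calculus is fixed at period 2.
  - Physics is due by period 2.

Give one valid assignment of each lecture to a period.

Databases -> period 2; Topology -> period 1; Statistics -> period 3; Calculus -> period 2; Physics -> period 1; Logic -> period 2; Chem -> period 1

Checking: Physics(period 1) before Databases(period 2); Physics(period 1) before Statistics(period 3); Topology(period 1) before Logic(period 2); Chem(period 1) before Logic(period 2); Physics(period 1) before Calculus(period 2); Chem(period 1) before Calculus(period 2); Physics = Chem = period 1; Physics=period 1 in [period 1,period 2]; Calculus=period 2 in [period 2,period 2]; Statistics=period 3 in [period 3,period 4].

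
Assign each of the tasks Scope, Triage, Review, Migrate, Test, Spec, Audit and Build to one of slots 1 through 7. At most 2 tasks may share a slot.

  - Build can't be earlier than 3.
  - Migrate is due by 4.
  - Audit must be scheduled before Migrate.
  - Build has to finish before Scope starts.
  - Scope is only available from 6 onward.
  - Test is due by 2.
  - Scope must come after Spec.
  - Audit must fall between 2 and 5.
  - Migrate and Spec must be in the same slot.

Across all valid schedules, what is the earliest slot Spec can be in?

3

Spec must be in the same slot as Migrate, which can't be before 3, so Spec is at least 3; Spec must be in the same slot as Migrate, which can't be after 4, so Spec is at most 4.
Spec at 3 is achievable: Migrate -> 3, Spec -> 3, Scope -> 6, Build -> 4, Test -> 1, Triage -> 1, Audit -> 2, Review -> 2.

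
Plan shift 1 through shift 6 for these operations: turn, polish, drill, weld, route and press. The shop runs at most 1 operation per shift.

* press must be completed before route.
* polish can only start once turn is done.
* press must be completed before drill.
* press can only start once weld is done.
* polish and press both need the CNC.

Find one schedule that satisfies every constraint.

drill=shift 5, weld=shift 1, turn=shift 3, press=shift 2, polish=shift 4, route=shift 6

Checking: weld(shift 1) before press(shift 2); press(shift 2) before route(shift 6); press(shift 2) before drill(shift 5); turn(shift 3) before polish(shift 4); polish(shift 4) != press(shift 2); max 1 per shift (cap 1).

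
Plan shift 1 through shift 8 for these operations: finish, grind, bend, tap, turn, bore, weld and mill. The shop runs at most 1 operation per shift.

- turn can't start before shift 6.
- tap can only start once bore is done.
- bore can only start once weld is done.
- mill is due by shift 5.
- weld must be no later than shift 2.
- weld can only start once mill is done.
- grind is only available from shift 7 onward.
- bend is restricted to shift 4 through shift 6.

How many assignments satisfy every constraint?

30

Splitting on grind: it can be shift 7 (15), shift 8 (15). Listing each branch's schedules as (finish, bend, tap, turn, bore, weld, mill) by shift number:
grind=shift 7: (3,4,6,8,5,2,1) (3,4,8,6,5,2,1) (3,5,6,8,4,2,1) (3,5,8,6,4,2,1) (3,6,5,8,4,2,1) (4,5,6,8,3,2,1) (4,5,8,6,3,2,1) (4,6,5,8,3,2,1) (5,4,6,8,3,2,1) (5,4,8,6,3,2,1) (5,6,4,8,3,2,1) (6,4,5,8,3,2,1) (6,5,4,8,3,2,1) (8,4,5,6,3,2,1) (8,5,4,6,3,2,1) — 15.
grind=shift 8: (3,4,6,7,5,2,1) (3,4,7,6,5,2,1) (3,5,6,7,4,2,1) (3,5,7,6,4,2,1) (3,6,5,7,4,2,1) (4,5,6,7,3,2,1) (4,5,7,6,3,2,1) (4,6,5,7,3,2,1) (5,4,6,7,3,2,1) (5,4,7,6,3,2,1) (5,6,4,7,3,2,1) (6,4,5,7,3,2,1) (6,5,4,7,3,2,1) (7,4,5,6,3,2,1) (7,5,4,6,3,2,1) — 15.
Summing: 15 + 15 = 30.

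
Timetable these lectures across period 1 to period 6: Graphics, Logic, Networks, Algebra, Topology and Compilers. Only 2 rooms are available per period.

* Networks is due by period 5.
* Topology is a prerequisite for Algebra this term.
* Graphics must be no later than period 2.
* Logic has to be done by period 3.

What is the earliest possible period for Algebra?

period 2

Precedence pushes Algebra to at least period 2.
Algebra at period 2 is achievable: Networks=period 3, Algebra=period 2, Topology=period 1, Graphics=period 1, Compilers=period 3, Logic=period 2.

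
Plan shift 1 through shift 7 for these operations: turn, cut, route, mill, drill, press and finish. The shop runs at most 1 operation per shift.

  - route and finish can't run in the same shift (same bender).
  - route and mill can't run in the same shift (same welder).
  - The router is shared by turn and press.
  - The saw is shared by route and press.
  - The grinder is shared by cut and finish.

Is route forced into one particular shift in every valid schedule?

No

route can be shift 1 (e.g. finish=shift 7, press=shift 6, drill=shift 5, cut=shift 3, mill=shift 4, route=shift 1, turn=shift 2) or shift 2 (e.g. press in shift 6; turn in shift 1; route in shift 2; cut in shift 3; drill in shift 5; mill in shift 4; finish in shift 7).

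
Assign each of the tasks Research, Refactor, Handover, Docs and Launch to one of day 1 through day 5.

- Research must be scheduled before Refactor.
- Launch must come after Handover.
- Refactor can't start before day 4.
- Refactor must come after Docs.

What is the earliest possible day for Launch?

day 2

Precedence pushes Launch to at least day 2.
Launch at day 2 is achievable: Launch -> day 2; Research -> day 1; Handover -> day 1; Docs -> day 1; Refactor -> day 4.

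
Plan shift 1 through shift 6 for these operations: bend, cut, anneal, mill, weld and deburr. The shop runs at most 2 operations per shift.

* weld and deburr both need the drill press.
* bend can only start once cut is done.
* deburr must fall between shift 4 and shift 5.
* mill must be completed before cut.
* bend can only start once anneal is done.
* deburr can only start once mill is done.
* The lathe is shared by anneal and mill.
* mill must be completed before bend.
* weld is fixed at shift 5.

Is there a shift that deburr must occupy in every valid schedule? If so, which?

shift 4

deburr's window is shift 4–shift 5.
weld is fixed at shift 5, and deburr can't share a shift with weld.
So deburr must be shift 4.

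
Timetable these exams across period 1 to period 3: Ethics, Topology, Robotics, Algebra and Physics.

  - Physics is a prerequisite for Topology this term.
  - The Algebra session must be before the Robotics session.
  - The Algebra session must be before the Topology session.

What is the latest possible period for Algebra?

period 2

Downstream work caps Algebra at period 2.
Algebra at period 2 is achievable: Algebra -> period 2; Topology -> period 3; Robotics -> period 3; Ethics -> period 1; Physics -> period 1.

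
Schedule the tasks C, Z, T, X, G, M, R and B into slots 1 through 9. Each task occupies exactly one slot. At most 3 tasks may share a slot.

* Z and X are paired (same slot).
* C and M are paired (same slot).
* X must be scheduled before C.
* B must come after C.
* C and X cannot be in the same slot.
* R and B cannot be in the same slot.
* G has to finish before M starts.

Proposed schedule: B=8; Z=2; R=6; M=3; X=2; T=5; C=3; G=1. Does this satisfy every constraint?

C and X cannot be in the same slot — holds.
C and M are paired (same slot) — holds.
G has to finish before M starts — holds.
X must be scheduled before C — holds.
R and B cannot be in the same slot — holds.
At most 3 tasks may share a slot — holds.
Z and X are paired (same slot) — holds.
B must come after C — holds.

Yes, all constraints hold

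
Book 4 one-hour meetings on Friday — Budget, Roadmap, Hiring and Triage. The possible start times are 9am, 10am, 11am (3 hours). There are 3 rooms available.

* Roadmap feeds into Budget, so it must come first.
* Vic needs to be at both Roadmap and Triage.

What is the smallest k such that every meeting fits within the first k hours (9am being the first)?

The precedence chain requires at least 2 distinct hours.
With at most 3 per hour and 4 meetings, at least 2 hours are needed.
2 works (last occupied hour: 10am): for example Hiring in 9am, Triage in 10am, Budget in 10am, Roadmap in 9am.

2 hours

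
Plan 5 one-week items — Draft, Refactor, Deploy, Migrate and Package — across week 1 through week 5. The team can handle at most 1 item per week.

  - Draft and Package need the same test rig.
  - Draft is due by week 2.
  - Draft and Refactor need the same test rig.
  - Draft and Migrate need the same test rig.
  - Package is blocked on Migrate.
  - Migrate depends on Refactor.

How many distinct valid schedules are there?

8

Splitting on Draft: it can be week 1 (4), week 2 (4). Listing each branch's schedules as (Refactor, Deploy, Migrate, Package) by week number:
Draft=week 1: (2,3,4,5) (2,4,3,5) (2,5,3,4) (3,2,4,5) — 4.
Draft=week 2: (1,3,4,5) (1,4,3,5) (1,5,3,4) (3,1,4,5) — 4.
Summing: 4 + 4 = 8.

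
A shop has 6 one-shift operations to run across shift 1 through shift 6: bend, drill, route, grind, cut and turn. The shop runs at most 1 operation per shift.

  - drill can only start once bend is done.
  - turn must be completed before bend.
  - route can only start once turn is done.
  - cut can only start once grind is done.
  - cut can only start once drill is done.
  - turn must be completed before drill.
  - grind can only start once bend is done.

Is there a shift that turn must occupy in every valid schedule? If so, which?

shift 1

Downstream work caps turn at shift 3.
So turn is pinned to shift 1.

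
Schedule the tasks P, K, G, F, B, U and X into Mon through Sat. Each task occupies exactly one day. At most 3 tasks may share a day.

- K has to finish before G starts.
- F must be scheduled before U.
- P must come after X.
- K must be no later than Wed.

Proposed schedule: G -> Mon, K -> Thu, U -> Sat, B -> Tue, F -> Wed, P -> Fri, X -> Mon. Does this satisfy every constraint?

K must be no later than Wed — violated.
P must come after X — holds.
F must be scheduled before U — holds.
K has to finish before G starts — violated.
At most 3 tasks may share a day — holds.

Invalid. K has to finish before G starts.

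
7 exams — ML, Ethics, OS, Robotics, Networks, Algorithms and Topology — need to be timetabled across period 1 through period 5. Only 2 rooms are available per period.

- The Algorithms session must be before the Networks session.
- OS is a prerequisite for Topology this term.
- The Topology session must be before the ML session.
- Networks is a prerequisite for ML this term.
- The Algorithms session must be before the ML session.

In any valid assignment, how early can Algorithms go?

period 1

Downstream work caps Algorithms at period 3.
Algorithms at period 1 is achievable: Algorithms -> period 1, Ethics -> period 3, OS -> period 1, Topology -> period 2, Robotics -> period 4, Networks -> period 2, ML -> period 3.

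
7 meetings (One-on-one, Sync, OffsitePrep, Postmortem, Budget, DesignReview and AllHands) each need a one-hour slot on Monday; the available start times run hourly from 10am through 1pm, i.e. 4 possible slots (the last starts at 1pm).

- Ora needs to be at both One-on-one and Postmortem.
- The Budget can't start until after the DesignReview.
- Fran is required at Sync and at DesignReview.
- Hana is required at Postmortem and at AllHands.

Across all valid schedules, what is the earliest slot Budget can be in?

11am

Precedence pushes Budget to at least 11am.
Budget at 11am is achievable: DesignReview -> 10am, OffsitePrep -> 10am, One-on-one -> 10am, Budget -> 11am, Sync -> 11am, AllHands -> 10am, Postmortem -> 11am.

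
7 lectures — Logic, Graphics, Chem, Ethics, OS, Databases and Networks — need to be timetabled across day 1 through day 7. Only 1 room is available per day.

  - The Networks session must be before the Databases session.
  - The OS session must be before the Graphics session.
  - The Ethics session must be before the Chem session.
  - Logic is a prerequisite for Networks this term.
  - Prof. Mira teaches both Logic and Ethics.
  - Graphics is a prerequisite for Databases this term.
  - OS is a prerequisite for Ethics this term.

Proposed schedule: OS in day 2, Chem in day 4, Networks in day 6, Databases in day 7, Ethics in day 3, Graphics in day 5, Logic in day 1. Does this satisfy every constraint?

Graphics is a prerequisite for Databases this term — holds.
The Ethics session must be before the Chem session — holds.
Only 1 room is available per day — holds.
Prof. Mira teaches both Logic and Ethics — holds.
OS is a prerequisite for Ethics this term — holds.
The Networks session must be before the Databases session — holds.
The OS session must be before the Graphics session — holds.
Logic is a prerequisite for Networks this term — holds.

Valid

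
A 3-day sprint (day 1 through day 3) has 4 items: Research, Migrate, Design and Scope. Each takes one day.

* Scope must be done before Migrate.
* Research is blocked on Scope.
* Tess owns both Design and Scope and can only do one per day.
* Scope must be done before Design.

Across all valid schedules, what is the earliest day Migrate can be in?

Precedence pushes Migrate to at least day 2.
Migrate at day 2 is achievable: Design in day 2, Research in day 2, Migrate in day 2, Scope in day 1.

day 2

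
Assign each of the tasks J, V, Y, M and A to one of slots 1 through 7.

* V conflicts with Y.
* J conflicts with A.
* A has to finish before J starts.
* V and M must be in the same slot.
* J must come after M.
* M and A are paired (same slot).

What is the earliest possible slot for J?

Precedence pushes J to at least 2.
J at 2 is achievable: V in 1; M in 1; Y in 2; A in 1; J in 2.

2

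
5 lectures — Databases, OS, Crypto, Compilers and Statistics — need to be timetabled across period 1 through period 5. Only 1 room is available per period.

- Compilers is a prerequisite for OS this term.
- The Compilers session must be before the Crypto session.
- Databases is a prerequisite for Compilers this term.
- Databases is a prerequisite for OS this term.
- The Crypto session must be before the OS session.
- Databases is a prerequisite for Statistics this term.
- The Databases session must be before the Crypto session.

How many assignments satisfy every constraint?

4

Enumerating: Databases -> period 1; OS -> period 4; Crypto -> period 3; Compilers -> period 2; Statistics -> period 5 | Statistics -> period 4, Databases -> period 1, Compilers -> period 2, OS -> period 5, Crypto -> period 3 | Databases -> period 1; Crypto -> period 4; OS -> period 5; Compilers -> period 2; Statistics -> period 3 | Databases in period 1; Crypto in period 4; OS in period 5; Compilers in period 3; Statistics in period 2.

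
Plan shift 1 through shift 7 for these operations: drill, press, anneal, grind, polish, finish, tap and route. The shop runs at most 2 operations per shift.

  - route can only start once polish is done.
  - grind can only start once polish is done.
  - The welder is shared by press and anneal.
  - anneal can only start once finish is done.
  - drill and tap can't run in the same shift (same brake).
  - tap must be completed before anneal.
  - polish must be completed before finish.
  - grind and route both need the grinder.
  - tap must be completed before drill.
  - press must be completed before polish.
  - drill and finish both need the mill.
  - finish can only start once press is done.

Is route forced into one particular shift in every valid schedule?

route can be shift 3 (e.g. tap=shift 1, route=shift 3, drill=shift 2, anneal=shift 4, finish=shift 3, grind=shift 4, polish=shift 2, press=shift 1) or shift 4 (e.g. grind -> shift 3, finish -> shift 3, drill -> shift 2, tap -> shift 1, press -> shift 1, route -> shift 4, anneal -> shift 4, polish -> shift 2).

No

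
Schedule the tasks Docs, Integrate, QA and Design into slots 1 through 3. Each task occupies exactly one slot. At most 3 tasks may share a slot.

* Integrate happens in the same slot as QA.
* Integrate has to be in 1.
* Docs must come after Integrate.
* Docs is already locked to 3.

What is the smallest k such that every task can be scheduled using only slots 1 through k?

The precedence chain requires at least 2 distinct slots.
With at most 3 per slot and 4 tasks, at least 2 slots are needed.
Docs can't be placed before 3, so the schedule must run through at least slot 3.
3 works (last occupied slot: 3): for example Integrate=1, Design=1, Docs=3, QA=1.

3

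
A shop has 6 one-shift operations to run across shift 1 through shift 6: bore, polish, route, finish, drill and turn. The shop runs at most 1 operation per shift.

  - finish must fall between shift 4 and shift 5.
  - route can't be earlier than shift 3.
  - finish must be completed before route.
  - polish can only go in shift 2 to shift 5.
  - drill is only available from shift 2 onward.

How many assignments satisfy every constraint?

32

Splitting on polish: it can be shift 2 (12), shift 3 (12), shift 4 (4), shift 5 (4). Listing each branch's schedules as (bore, route, finish, drill, turn) by shift number:
polish=shift 2: (1,5,4,3,6) (1,5,4,6,3) (1,6,4,3,5) (1,6,4,5,3) (1,6,5,3,4) (1,6,5,4,3) (3,5,4,6,1) (3,6,4,5,1) (3,6,5,4,1) (4,6,5,3,1) (5,6,4,3,1) (6,5,4,3,1) — 12.
polish=shift 3: (1,5,4,2,6) (1,5,4,6,2) (1,6,4,2,5) (1,6,4,5,2) (1,6,5,2,4) (1,6,5,4,2) (2,5,4,6,1) (2,6,4,5,1) (2,6,5,4,1) (4,6,5,2,1) (5,6,4,2,1) (6,5,4,2,1) — 12.
polish=shift 4: (1,6,5,2,3) (1,6,5,3,2) (2,6,5,3,1) (3,6,5,2,1) — 4.
polish=shift 5: (1,6,4,2,3) (1,6,4,3,2) (2,6,4,3,1) (3,6,4,2,1) — 4.
Summing: 12 + 12 + 4 + 4 = 32.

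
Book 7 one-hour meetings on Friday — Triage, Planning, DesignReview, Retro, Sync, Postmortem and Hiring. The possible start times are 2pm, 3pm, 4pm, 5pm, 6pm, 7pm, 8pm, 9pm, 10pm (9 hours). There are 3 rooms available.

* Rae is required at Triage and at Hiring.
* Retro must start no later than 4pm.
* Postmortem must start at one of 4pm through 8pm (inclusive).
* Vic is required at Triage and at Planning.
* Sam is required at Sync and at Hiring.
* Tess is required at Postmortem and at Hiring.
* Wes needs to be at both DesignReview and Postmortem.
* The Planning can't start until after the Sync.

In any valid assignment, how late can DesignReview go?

10pm

DesignReview at 10pm is achievable: Planning in 3pm, Postmortem in 4pm, Triage in 2pm, Retro in 2pm, Hiring in 3pm, DesignReview in 10pm, Sync in 2pm.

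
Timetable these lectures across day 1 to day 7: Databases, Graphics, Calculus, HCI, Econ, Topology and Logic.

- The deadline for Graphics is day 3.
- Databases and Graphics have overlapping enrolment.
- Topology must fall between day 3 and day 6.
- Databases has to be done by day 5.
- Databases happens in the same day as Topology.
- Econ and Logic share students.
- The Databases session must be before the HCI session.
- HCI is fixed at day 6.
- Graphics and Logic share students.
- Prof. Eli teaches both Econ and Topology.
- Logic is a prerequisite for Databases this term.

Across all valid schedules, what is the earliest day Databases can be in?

day 3

Databases must be in the same day as Topology, which can't be before day 3, so Databases is at least day 3; Databases's own window allows nothing later than day 5.
Databases at day 3 is achievable: Logic in day 2; HCI in day 6; Topology in day 3; Calculus in day 1; Econ in day 1; Graphics in day 1; Databases in day 3.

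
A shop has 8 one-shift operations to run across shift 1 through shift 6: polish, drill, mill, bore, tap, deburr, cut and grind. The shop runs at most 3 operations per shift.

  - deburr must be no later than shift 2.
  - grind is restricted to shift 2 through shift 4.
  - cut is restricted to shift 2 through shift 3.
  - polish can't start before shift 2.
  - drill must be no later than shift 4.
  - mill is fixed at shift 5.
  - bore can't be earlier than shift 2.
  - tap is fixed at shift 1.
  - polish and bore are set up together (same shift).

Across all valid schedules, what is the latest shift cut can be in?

shift 3

Cut is available from shift 2; cut's own window allows nothing later than shift 3.
cut at shift 3 is achievable: tap=shift 1, bore=shift 2, drill=shift 1, mill=shift 5, cut=shift 3, polish=shift 2, grind=shift 2, deburr=shift 1.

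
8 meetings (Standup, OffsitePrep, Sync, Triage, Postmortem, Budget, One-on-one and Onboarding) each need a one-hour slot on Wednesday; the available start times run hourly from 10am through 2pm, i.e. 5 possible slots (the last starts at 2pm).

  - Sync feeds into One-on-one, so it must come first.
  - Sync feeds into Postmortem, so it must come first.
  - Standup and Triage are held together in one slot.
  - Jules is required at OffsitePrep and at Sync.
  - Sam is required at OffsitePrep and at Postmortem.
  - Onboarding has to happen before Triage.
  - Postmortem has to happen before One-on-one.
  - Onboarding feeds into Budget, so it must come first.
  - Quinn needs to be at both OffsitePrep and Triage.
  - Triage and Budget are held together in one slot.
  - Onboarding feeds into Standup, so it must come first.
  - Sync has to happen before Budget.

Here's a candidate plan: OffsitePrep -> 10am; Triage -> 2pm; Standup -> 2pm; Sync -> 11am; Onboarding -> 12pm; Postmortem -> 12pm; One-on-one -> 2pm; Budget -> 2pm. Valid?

Yes

Sam is required at OffsitePrep and at Postmortem — holds.
Onboarding feeds into Budget, so it must come first — holds.
Sync feeds into One-on-one, so it must come first — holds.
Jules is required at OffsitePrep and at Sync — holds.
Sync feeds into Postmortem, so it must come first — holds.
Standup and Triage are held together in one slot — holds.
Onboarding has to happen before Triage — holds.
Triage and Budget are held together in one slot — holds.
Postmortem has to happen before One-on-one — holds.
Onboarding feeds into Standup, so it must come first — holds.
Sync has to happen before Budget — holds.
Quinn needs to be at both OffsitePrep and Triage — holds.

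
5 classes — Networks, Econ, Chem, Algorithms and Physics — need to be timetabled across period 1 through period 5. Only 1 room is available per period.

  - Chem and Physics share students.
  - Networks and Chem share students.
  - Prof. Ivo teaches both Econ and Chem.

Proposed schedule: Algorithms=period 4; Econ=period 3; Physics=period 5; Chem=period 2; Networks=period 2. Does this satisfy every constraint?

Only 1 room is available per period — violated.
Networks and Chem share students — violated.
Prof. Ivo teaches both Econ and Chem — holds.
Chem and Physics share students — holds.

No — it violates: Only 1 room is available per period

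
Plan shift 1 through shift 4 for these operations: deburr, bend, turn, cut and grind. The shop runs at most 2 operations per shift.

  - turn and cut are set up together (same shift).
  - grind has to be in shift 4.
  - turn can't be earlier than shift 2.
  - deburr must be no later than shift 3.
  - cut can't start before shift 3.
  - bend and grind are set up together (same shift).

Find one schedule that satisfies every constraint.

bend in shift 4; deburr in shift 1; cut in shift 3; grind in shift 4; turn in shift 3

Checking: bend = grind = shift 4; turn = cut = shift 3; deburr=shift 1 in [shift 1,shift 3]; cut=shift 3 in [shift 3,shift 4]; grind=shift 4 in [shift 4,shift 4]; turn=shift 3 in [shift 2,shift 4]; max 2 per shift (cap 2).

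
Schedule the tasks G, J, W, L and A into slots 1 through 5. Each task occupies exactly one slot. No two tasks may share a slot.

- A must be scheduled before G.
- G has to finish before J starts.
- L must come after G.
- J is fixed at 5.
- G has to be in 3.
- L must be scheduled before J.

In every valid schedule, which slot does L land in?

4

G is fixed at 3 and must come before L, so L is at least 4.
J is fixed at 5 and must come after L, so L is at most 4.
So L must be 4.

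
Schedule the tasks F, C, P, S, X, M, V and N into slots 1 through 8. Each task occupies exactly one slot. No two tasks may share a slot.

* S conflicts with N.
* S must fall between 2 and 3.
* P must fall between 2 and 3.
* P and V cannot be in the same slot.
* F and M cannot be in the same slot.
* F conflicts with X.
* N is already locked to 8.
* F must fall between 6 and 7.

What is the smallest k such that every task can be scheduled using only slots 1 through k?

With at most 1 per slot and 8 tasks, at least 8 slots are needed.
N can't be placed before 8, so the schedule must run through at least slot 8.
8 works (last occupied slot: 8): for example X=4, N=8, V=7, M=5, P=2, F=6, S=3, C=1.

8 slots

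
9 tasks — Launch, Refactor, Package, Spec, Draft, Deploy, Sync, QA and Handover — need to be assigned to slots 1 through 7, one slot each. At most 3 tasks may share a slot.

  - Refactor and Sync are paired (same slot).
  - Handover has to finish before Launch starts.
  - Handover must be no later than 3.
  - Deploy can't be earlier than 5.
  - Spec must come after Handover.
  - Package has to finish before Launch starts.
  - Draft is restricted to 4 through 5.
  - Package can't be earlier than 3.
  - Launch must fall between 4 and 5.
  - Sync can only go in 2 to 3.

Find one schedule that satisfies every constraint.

Package in 3, Launch in 4, Spec in 2, Sync in 2, Deploy in 5, Draft in 4, Refactor in 2, Handover in 1, QA in 1

Checking: Package(3) before Launch(4); Handover(1) before Spec(2); Handover(1) before Launch(4); Refactor = Sync = 2; Handover=1 in [1,3]; Deploy=5 in [5,7]; Launch=4 in [4,5]; Sync=2 in [2,3]; Draft=4 in [4,5]; Package=3 in [3,7]; max 3 per slot (cap 3).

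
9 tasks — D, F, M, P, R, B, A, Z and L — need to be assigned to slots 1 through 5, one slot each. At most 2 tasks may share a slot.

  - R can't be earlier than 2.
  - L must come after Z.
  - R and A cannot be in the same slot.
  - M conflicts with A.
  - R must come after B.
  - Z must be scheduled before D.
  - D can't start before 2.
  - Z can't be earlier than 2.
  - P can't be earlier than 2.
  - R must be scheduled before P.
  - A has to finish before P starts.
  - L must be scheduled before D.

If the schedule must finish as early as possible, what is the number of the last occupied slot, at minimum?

The precedence chain requires at least 3 distinct slots.
With at most 2 per slot and 9 tasks, at least 5 slots are needed.
Propagating the time windows through the other constraints, D can't land before 4, so the schedule must run through at least slot 4.
5 works (last occupied slot: 5): for example M=5; A=1; Z=2; R=2; D=4; P=3; F=4; B=1; L=3.

5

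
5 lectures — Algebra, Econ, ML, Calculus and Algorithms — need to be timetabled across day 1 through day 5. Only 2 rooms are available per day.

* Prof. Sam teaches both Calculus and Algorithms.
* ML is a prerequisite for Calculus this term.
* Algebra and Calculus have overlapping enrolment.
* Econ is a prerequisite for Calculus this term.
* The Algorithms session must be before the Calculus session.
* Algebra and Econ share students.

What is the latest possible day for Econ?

Downstream work caps Econ at day 4.
Econ at day 4 is achievable: Algorithms in day 1, Calculus in day 5, ML in day 1, Algebra in day 2, Econ in day 4.

day 4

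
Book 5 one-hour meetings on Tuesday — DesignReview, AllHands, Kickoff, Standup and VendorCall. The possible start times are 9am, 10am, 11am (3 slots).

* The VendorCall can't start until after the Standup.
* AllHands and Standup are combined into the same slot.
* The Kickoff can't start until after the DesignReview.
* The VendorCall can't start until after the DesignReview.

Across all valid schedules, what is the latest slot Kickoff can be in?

Precedence pushes Kickoff to at least 10am.
Kickoff at 11am is achievable: Kickoff in 11am; VendorCall in 10am; DesignReview in 9am; AllHands in 9am; Standup in 9am.

11am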